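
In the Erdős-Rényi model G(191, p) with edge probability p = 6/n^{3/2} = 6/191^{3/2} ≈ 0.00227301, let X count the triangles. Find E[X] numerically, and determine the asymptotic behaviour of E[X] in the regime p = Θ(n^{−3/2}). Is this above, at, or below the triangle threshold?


Number of potential triangles: C(191, 3) = 1143135.
Each occurs with probability p³ ≈ (0.00227301)³ ≈ 1.17436635e-08.
By linearity: E[X] = C(191, 3)·p³ ≈ 1143135 · 1.17436635e-08 ≈ 0.013425.
Since α = 3/2 > 1, p = c/n^{3/2} = o(1/n) is below the triangle threshold p ~ 1/n. Asymptotically E[X] ~ (c³/6)·n^{3(1−α)} = (6³/6)·n^{-1.5} → 0, so by Markov's inequality G has no triangles w.h.p.

E[X] ≈ 0.013425; in regime p = Θ(1/n^{3/2}) E[X] tends to 0 (below the triangle threshold p ~ 1/n).


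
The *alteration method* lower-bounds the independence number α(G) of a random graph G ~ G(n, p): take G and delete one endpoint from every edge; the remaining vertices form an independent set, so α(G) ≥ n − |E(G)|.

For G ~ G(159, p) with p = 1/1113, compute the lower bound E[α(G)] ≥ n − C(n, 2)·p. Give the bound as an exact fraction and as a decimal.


E[|E(G)|] = C(159, 2)·p = 12561 · (1/1113) = 79/7.
E[α(G)] ≥ n − E[|E(G)|] = 159 − 79/7 = 1034/7.
Numerically: ≈ 147.71429.
(This is only a lower bound; the true E[α(G)] may be larger.)

E[α(G)] ≥ 1034/7 ≈ 147.71429.


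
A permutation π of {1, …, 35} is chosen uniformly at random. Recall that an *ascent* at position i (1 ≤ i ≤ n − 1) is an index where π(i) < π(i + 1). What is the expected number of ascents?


Write X = Σ X_I over i = 1, …, 34, with X_I the indicator of one ascent.
There are 34 indicators.
For each fixed i, the pair (π(i), π(i+1)) is a uniformly random ordered pair of distinct values from {1, …, 35}; by symmetry P[π(i) < π(i+1)] = 1/2.
By linearity: E[X] = 34 · (1/2) = (35 − 1) · (1/2) = 17 ≈ 17.0000.

E[X] = 17 = 17.0000.


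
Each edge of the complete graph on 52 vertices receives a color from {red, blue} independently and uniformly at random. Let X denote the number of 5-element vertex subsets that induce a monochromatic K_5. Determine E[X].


Let X = Σ_S X_S over the C(52, 5) = 2598960 subsets S of size 5, where X_S = 1 if the K_5 on S is monochromatic.
For a fixed S, the K_5 on S has C(5, 2) = 10 edges. P[all 10 edges red] = (1/2)^10, and likewise for blue, so P[monochromatic] = 2·(1/2)^10 = 2^{1 − 10} = 1/512.
By linearity of expectation: E[X] = C(52, 5) · 2^{1 − 10} = 2598960 · 1/512 = 162435/32.
Numerically: E[X] ≈ 5076.09375.

E[X] = C(52,5)·2^(1−C(5,2)) = 162435/32 ≈ 5076.09375.


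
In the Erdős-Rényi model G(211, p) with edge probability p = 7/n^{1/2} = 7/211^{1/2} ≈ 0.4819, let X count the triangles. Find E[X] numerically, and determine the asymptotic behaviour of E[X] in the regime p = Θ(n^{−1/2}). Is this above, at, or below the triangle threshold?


Number of potential triangles: C(211, 3) = 1543465.
Each occurs with probability p³ ≈ (0.4819)³ ≈ 1.1191040e-01.
By linearity: E[X] = C(211, 3)·p³ ≈ 1543465 · 1.1191040e-01 ≈ 172729.78118.
Since α = 1/2 < 1, p = c/n^{1/2} ≫ 1/n is above the triangle threshold p ~ 1/n. Asymptotically E[X] ~ (c³/6)·n^{3(1−α)} = (7³/6)·n^{1.5} → ∞; triangles are abundant w.h.p.

E[X] ≈ 172729.78118; in regime p = Θ(1/n^{1/2}) E[X] diverges (above the triangle threshold p ~ 1/n).


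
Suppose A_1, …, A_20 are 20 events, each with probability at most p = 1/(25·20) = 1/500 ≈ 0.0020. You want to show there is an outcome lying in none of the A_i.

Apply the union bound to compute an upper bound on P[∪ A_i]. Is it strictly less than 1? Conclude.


Union bound: P[∪_{i=1}^{20} A_i] ≤ Σ_i P[A_i] ≤ 20·p = 20·(1/500) = 1/25.
Numerically: 1/25 ≈ 0.0400.
Is 1/25 < 1? YES.
Since P[∪ A_i] ≤ 1/25 < 1, the complement has P[∩ A_i^c] ≥ 1 − 1/25 = 24/25 > 0, so some outcome avoids every A_i.

20·p = 1/25 ≈ 0.0400; existence CERTIFIED by the union bound.


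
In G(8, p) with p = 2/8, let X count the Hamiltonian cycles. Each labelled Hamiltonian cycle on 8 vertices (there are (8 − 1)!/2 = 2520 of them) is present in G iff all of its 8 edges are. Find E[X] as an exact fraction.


K_8 has (8 − 1)!/2 = 2520 labelled Hamiltonian cycles.
For each such Hamiltonian cycle H, let X_H = 1 if all 8 edges of H are present in G. Then P[X_H = 1] = p^{8} = (1/4)^{8} = 1/65536.
By linearity of expectation: E[X] = Σ_H E[X_H] = 2520 · p^{8} = 2520 · 1/65536 = 315/8192.
Numerically: E[X] ≈ 0.0384521.

E[X] = 2520 · (1/4)^{8} = 315/8192 ≈ 0.0384521.


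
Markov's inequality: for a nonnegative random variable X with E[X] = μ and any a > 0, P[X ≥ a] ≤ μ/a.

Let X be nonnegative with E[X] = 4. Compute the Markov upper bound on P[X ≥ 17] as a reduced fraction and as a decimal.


μ = E[X] = 4, a = 17.
Markov: P[X ≥ 17] ≤ μ/a = (4)/17 = 4/17.
Numerically: ≈ 0.235294.
(Since a = 17 > μ = 4.000000, the bound 4/17 is < 1 and informative.)

P[X ≥ 17] ≤ 4/17 ≈ 0.235294.


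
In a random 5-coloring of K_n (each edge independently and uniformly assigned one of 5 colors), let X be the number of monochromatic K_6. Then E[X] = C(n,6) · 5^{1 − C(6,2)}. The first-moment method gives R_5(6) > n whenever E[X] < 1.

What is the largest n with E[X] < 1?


We need C(n, 6) · 5^{1 − 15} < 1, i.e. C(n, 6) < 5^{15 − 1} = 6103515625.
Check values of n near the boundary:
  n = 126: C(126, 6) = 4925156775; 4925156775 < 6103515625? YES
  n = 127: C(127, 6) = 5169379425; 5169379425 < 6103515625? YES
  n = 128: C(128, 6) = 5423611200; 5423611200 < 6103515625? YES
  n = 129: C(129, 6) = 5688177600; 5688177600 < 6103515625? YES
  n = 130: C(130, 6) = 5963412000; 5963412000 < 6103515625? YES
  n = 131: C(131, 6) = 6249655776; 6249655776 < 6103515625? NO
  n = 132: C(132, 6) = 6547258432; 6547258432 < 6103515625? NO
  n = 133: C(133, 6) = 6856577728; 6856577728 < 6103515625? NO
The largest n with C(n, 6) < 6103515625 is n = 130 (where E[X] = 47707296/48828125 ≈ 0.9770). Hence R_5(6) > 130, i.e. R_5(6) ≥ 131.

Largest n = 130; hence R_5(6) > 130.


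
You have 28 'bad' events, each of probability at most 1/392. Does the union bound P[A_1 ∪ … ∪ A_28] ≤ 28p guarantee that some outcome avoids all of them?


Union bound: P[∪_{i=1}^{28} A_i] ≤ Σ_i P[A_i] ≤ 28·p = 28·(1/392) = 1/14.
Numerically: 1/14 ≈ 0.071.
Is 1/14 < 1? YES.
Since P[∪ A_i] ≤ 1/14 < 1, the complement has P[∩ A_i^c] ≥ 1 − 1/14 = 13/14 > 0, so some outcome avoids every A_i.

28·p = 1/14 ≈ 0.071; existence CERTIFIED by the union bound.


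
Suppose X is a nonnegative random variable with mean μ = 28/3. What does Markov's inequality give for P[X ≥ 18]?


μ = E[X] = 28/3, a = 18.
Markov: P[X ≥ 18] ≤ μ/a = (28/3)/18 = 14/27.
Numerically: ≈ 0.51852.
(Since a = 18 > μ = 9.33333, the bound 14/27 is < 1 and informative.)

P[X ≥ 18] ≤ 14/27 ≈ 0.51852.


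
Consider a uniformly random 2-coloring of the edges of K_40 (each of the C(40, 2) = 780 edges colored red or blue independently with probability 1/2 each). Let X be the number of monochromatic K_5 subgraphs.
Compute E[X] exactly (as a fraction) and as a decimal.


Let X = Σ_S X_S over the C(40, 5) = 658008 subsets S of size 5, where X_S = 1 if the K_5 on S is monochromatic.
For a fixed S, the K_5 on S has C(5, 2) = 10 edges. P[all 10 edges red] = (1/2)^10, and likewise for blue, so P[monochromatic] = 2·(1/2)^10 = 2^{1 − 10} = 1/512.
By linearity: E[X] = C(40, 5) · 2^{1 − 10} = 658008 · 1/512 = 82251/64.
Numerically: E[X] ≈ 1285.172.

E[X] = C(40,5)·2^(1−C(5,2)) = 82251/64 ≈ 1285.172.


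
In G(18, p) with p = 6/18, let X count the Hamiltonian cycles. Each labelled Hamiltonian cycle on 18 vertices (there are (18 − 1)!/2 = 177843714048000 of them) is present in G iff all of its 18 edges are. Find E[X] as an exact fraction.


K_18 has (18 − 1)!/2 = 177843714048000 labelled Hamiltonian cycles.
For each such Hamiltonian cycle H, let X_H = 1 if all 18 edges of H are present in G. Then P[X_H = 1] = p^{18} = (1/3)^{18} = 1/387420489.
By linearity: E[X] = Σ_H E[X_H] = 177843714048000 · p^{18} = 177843714048000 · 1/387420489 = 243955712000/531441.
Numerically: E[X] ≈ 4.59e+05.

E[X] = 177843714048000 · (1/3)^{18} = 243955712000/531441 ≈ 4.59e+05.


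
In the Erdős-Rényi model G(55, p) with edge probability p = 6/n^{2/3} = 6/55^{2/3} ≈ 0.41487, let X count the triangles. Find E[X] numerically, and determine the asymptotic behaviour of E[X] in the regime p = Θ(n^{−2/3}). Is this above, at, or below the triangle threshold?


Number of potential triangles: C(55, 3) = 26235.
Each occurs with probability p³ ≈ (0.41487)³ ≈ 7.1404959e-02.
By linearity: E[X] = C(55, 3)·p³ ≈ 26235 · 7.1404959e-02 ≈ 1873.30909.
Since α = 2/3 < 1, p = c/n^{2/3} ≫ 1/n is above the triangle threshold p ~ 1/n. Asymptotically E[X] ~ (c³/6)·n^{3(1−α)} = (6³/6)·n^{1} → ∞; triangles are abundant w.h.p.

E[X] ≈ 1873.30909; in regime p = Θ(1/n^{2/3}) E[X] diverges (above the triangle threshold p ~ 1/n).


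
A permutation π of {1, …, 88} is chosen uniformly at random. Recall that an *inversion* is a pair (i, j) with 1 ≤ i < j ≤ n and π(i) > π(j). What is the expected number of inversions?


Write X = Σ X_I over the C(88, 2) = 3828 pairs i < j, with X_I the indicator of one inversion.
There are 3828 indicators.
For each fixed pair i < j, the values π(i) and π(j) are two distinct elements of {1, …, 88} in uniformly random order; by symmetry P[π(i) > π(j)] = 1/2.
By linearity: E[X] = 3828 · (1/2) = C(88, 2) · (1/2) = 3828/2 = 1914 ≈ 1914.0000.

E[X] = 1914 = 1914.0000.


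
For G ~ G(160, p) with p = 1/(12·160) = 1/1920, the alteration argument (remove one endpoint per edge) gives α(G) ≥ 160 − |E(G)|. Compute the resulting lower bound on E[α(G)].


E[|E(G)|] = C(160, 2)·p = 12720 · (1/1920) = 53/8.
E[α(G)] ≥ n − E[|E(G)|] = 160 − 53/8 = 1227/8.
Numerically: ≈ 153.375.
(This is only a lower bound; the true E[α(G)] may be larger.)

E[α(G)] ≥ 1227/8 ≈ 153.375.


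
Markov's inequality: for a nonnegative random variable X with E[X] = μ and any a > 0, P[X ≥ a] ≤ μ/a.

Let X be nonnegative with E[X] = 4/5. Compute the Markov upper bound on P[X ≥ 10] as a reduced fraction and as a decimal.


μ = E[X] = 4/5, a = 10.
Markov: P[X ≥ 10] ≤ μ/a = (4/5)/10 = 2/25.
Numerically: ≈ 0.080.
(Since a = 10 > μ = 0.800, the bound 2/25 is < 1 and informative.)

P[X ≥ 10] ≤ 2/25 ≈ 0.080.


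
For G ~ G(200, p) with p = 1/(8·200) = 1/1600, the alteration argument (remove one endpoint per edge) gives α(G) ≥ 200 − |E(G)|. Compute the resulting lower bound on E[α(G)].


E[|E(G)|] = C(200, 2)·p = 19900 · (1/1600) = 199/16.
E[α(G)] ≥ n − E[|E(G)|] = 200 − 199/16 = 3001/16.
Numerically: ≈ 187.5625.
(This is only a lower bound; the true E[α(G)] may be larger.)

E[α(G)] ≥ 3001/16 ≈ 187.5625.


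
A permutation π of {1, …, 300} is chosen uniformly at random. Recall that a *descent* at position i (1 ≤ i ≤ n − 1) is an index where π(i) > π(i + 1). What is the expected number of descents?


Write X = Σ X_I over i = 1, …, 299, with X_I the indicator of one descent.
There are 299 indicators.
For each fixed i, the pair (π(i), π(i+1)) is a uniformly random ordered pair of distinct values from {1, …, 300}; by symmetry P[π(i) > π(i+1)] = 1/2.
By linearity: E[X] = 299 · (1/2) = (300 − 1) · (1/2) = 299/2 ≈ 149.50000.

E[X] = 299/2 = 149.50000.


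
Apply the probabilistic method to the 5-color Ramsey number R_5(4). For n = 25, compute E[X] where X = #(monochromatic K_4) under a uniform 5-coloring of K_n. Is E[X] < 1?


E[X] = C(25, 4) · 5^{1 − 6} = 12650 · 5^{−5} = 12650/3125.
As a reduced fraction: E[X] = 506/125 ≈ 4.04800.
Is E[X] < 1? NO.
Since E[X] ≥ 1, the first-moment bound is inconclusive at n = 25; it does NOT by itself certify R_5(4) > 25.

E[X] = 506/125 ≈ 4.04800; E[X] ≥ 1; first-moment method inconclusive here.


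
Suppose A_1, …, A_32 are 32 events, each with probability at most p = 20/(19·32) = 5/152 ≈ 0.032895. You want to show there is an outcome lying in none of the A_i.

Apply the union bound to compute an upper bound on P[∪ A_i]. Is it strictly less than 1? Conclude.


Union bound: P[∪_{i=1}^{32} A_i] ≤ Σ_i P[A_i] ≤ 32·p = 32·(5/152) = 20/19.
Numerically: 20/19 ≈ 1.052632.
Is 20/19 < 1? NO.
Since the bound 20/19 is ≥ 1, the union bound is uninformative here; it does NOT by itself certify existence.

32·p = 20/19 ≈ 1.052632; existence NOT certified by the union bound.


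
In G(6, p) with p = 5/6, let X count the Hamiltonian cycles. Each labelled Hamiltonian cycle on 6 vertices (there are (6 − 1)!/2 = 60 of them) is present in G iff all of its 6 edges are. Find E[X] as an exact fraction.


K_6 has (6 − 1)!/2 = 60 labelled Hamiltonian cycles.
For each such Hamiltonian cycle H, let X_H = 1 if all 6 edges of H are present in G. Then P[X_H = 1] = p^{6} = (5/6)^{6} = 15625/46656.
By linearity: E[X] = Σ_H E[X_H] = 60 · p^{6} = 60 · 15625/46656 = 78125/3888.
Numerically: E[X] ≈ 20.094.

E[X] = 60 · (5/6)^{6} = 78125/3888 ≈ 20.094.


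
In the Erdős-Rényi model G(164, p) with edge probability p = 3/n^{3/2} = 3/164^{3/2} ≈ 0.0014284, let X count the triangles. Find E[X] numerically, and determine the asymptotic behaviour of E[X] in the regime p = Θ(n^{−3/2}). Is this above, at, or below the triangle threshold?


Number of potential triangles: C(164, 3) = 721764.
Each occurs with probability p³ ≈ (0.0014284)³ ≈ 2.9145160e-09.
By linearity: E[X] = C(164, 3)·p³ ≈ 721764 · 2.9145160e-09 ≈ 0.00210.
Since α = 3/2 > 1, p = c/n^{3/2} = o(1/n) is below the triangle threshold p ~ 1/n. Asymptotically E[X] ~ (c³/6)·n^{3(1−α)} = (3³/6)·n^{-1.5} → 0, so by Markov's inequality G has no triangles w.h.p.

E[X] ≈ 0.00210; in regime p = Θ(1/n^{3/2}) E[X] tends to 0 (below the triangle threshold p ~ 1/n).


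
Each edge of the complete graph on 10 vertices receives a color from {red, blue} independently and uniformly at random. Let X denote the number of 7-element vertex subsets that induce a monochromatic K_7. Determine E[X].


Let X = Σ_S X_S over the C(10, 7) = 120 subsets S of size 7, where X_S = 1 if the K_7 on S is monochromatic.
For a fixed S, the K_7 on S has C(7, 2) = 21 edges. P[all 21 edges red] = (1/2)^21, and likewise for blue, so P[monochromatic] = 2·(1/2)^21 = 2^{1 − 21} = 1/1048576.
By linearity: E[X] = C(10, 7) · 2^{1 − 21} = 120 · 1/1048576 = 15/131072.
Numerically: E[X] ≈ 0.00011.

E[X] = C(10,7)·2^(1−C(7,2)) = 15/131072 ≈ 0.00011.


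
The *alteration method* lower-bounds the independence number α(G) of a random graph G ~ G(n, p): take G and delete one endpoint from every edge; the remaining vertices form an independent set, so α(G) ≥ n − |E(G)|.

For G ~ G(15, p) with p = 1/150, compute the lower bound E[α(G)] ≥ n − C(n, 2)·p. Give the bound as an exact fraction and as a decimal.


E[|E(G)|] = C(15, 2)·p = 105 · (1/150) = 7/10.
E[α(G)] ≥ n − E[|E(G)|] = 15 − 7/10 = 143/10.
Numerically: ≈ 14.3000.
(This is only a lower bound; the true E[α(G)] may be larger.)

E[α(G)] ≥ 143/10 ≈ 14.3000.


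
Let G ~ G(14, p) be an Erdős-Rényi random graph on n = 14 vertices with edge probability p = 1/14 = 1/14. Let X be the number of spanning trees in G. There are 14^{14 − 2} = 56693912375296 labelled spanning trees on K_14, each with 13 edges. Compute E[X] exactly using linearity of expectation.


K_14 has 14^{14 − 2} = 56693912375296 labelled spanning trees.
For each such spanning tree H, let X_H = 1 if all 13 edges of H are present in G. Then P[X_H = 1] = p^{13} = (1/14)^{13} = 1/793714773254144.
Summing the indicators: E[X] = Σ_H E[X_H] = 56693912375296 · p^{13} = 56693912375296 · 1/793714773254144 = 1/14.
Numerically: E[X] ≈ 0.0714286.

E[X] = 56693912375296 · (1/14)^{13} = 1/14 ≈ 0.0714286.


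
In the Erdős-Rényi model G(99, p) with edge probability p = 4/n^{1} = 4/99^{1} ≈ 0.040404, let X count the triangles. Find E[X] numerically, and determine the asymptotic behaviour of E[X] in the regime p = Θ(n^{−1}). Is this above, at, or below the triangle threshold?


Number of potential triangles: C(99, 3) = 156849.
Each occurs with probability p³ ≈ (0.040404)³ ≈ 6.5959050e-05.
By linearity: E[X] = C(99, 3)·p³ ≈ 156849 · 6.5959050e-05 ≈ 10.34561.
Here α = 1, so p = 4/n is exactly at the triangle threshold p ~ 1/n. Asymptotically E[X] → c³/6 = 4³/6 = 32/3 ≈ 10.66667, a bounded constant. In this regime the triangle count is asymptotically Poisson(c³/6).

E[X] ≈ 10.34561; in regime p = Θ(1/n^{1}) E[X] stays bounded (at the triangle threshold p ~ 1/n).


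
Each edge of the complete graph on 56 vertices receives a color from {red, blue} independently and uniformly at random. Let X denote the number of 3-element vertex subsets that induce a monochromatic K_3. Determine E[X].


Let X = Σ_S X_S over the C(56, 3) = 27720 subsets S of size 3, where X_S = 1 if the K_3 on S is monochromatic.
For a fixed S, the K_3 on S has C(3, 2) = 3 edges. P[all 3 edges red] = (1/2)^3, and likewise for blue, so P[monochromatic] = 2·(1/2)^3 = 2^{1 − 3} = 1/4.
By linearity of expectation: E[X] = C(56, 3) · 2^{1 − 3} = 27720 · 1/4 = 6930.
Numerically: E[X] ≈ 6930.00000.

E[X] = C(56,3)·2^(1−C(3,2)) = 6930 ≈ 6930.00000.


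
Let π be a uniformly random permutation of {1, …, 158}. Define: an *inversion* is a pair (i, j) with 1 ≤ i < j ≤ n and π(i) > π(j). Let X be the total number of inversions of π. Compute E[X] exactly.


Write X = Σ X_I over the C(158, 2) = 12403 pairs i < j, with X_I the indicator of one inversion.
There are 12403 indicators.
For each fixed pair i < j, the values π(i) and π(j) are two distinct elements of {1, …, 158} in uniformly random order; by symmetry P[π(i) > π(j)] = 1/2.
By linearity: E[X] = 12403 · (1/2) = C(158, 2) · (1/2) = 12403/2 = 12403/2 ≈ 6201.500.

E[X] = 12403/2 = 6201.500.


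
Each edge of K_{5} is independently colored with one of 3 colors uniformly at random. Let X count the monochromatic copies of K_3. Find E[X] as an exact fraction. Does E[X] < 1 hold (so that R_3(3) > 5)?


E[X] = C(5, 3) · 3^{1 − 3} = 10 · 3^{−2} = 10/9.
As a reduced fraction: E[X] = 10/9 ≈ 1.1111111.
Is E[X] < 1? NO.
Since E[X] ≥ 1, the first-moment bound is inconclusive at n = 5; it does NOT by itself certify R_3(3) > 5.

E[X] = 10/9 ≈ 1.1111111; E[X] ≥ 1; first-moment method inconclusive here.


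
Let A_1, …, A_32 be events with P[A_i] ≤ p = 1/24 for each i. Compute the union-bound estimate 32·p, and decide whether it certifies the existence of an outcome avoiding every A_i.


Union bound: P[∪_{i=1}^{32} A_i] ≤ Σ_i P[A_i] ≤ 32·p = 32·(1/24) = 4/3.
Numerically: 4/3 ≈ 1.3333333.
Is 4/3 < 1? NO.
Since the bound 4/3 is ≥ 1, the union bound is uninformative here; it does NOT by itself certify existence.

32·p = 4/3 ≈ 1.3333333; existence NOT certified by the union bound.


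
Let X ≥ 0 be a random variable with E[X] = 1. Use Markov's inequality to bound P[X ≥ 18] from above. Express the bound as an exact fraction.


μ = E[X] = 1, a = 18.
Markov: P[X ≥ 18] ≤ μ/a = (1)/18 = 1/18.
Numerically: ≈ 0.05556.
(Since a = 18 > μ = 1.00000, the bound 1/18 is < 1 and informative.)

P[X ≥ 18] ≤ 1/18 ≈ 0.05556.


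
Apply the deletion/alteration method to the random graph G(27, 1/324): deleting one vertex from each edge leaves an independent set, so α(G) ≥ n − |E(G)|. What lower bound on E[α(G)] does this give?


E[|E(G)|] = C(27, 2)·p = 351 · (1/324) = 13/12.
E[α(G)] ≥ n − E[|E(G)|] = 27 − 13/12 = 311/12.
Numerically: ≈ 25.91667.
(This is only a lower bound; the true E[α(G)] may be larger.)

E[α(G)] ≥ 311/12 ≈ 25.91667.


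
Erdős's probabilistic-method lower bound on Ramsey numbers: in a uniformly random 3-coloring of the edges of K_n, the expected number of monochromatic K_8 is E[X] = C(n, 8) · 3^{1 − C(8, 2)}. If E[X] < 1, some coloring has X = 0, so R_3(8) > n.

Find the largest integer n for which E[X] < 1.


We need C(n, 8) · 3^{1 − 28} < 1, i.e. C(n, 8) < 3^{28 − 1} = 7625597484987.
Check values of n near the boundary:
  n = 150: C(150, 8) = 5257211409450; 5257211409450 < 7625597484987? YES
  n = 151: C(151, 8) = 5551321138650; 5551321138650 < 7625597484987? YES
  n = 152: C(152, 8) = 5859727868575; 5859727868575 < 7625597484987? YES
  n = 153: C(153, 8) = 6183023199255; 6183023199255 < 7625597484987? YES
  n = 154: C(154, 8) = 6521818990995; 6521818990995 < 7625597484987? YES
  n = 155: C(155, 8) = 6876747915675; 6876747915675 < 7625597484987? YES
  n = 156: C(156, 8) = 7248464019225; 7248464019225 < 7625597484987? YES
  n = 157: C(157, 8) = 7637643295425; 7637643295425 < 7625597484987? NO
The largest n with C(n, 8) < 7625597484987 is n = 156 (where E[X] = 805384891025/847288609443 ≈ 0.9505). Hence R_3(8) > 156, i.e. R_3(8) ≥ 157.

Largest n = 156; hence R_3(8) > 156.


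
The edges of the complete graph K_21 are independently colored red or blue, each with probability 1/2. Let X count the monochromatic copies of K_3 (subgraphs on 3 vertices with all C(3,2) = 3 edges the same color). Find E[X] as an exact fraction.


Let X = Σ_S X_S over the C(21, 3) = 1330 subsets S of size 3, where X_S = 1 if the K_3 on S is monochromatic.
For a fixed S, the K_3 on S has C(3, 2) = 3 edges. P[all 3 edges red] = (1/2)^3, and likewise for blue, so P[monochromatic] = 2·(1/2)^3 = 2^{1 − 3} = 1/4.
By linearity: E[X] = C(21, 3) · 2^{1 − 3} = 1330 · 1/4 = 665/2.
Numerically: E[X] ≈ 332.5000.

E[X] = C(21,3)·2^(1−C(3,2)) = 665/2 ≈ 332.5000.


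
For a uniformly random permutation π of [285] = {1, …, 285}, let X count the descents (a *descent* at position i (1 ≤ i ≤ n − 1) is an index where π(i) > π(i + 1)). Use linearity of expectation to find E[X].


Write X = Σ X_I over i = 1, …, 284, with X_I the indicator of one descent.
There are 284 indicators.
For each fixed i, the pair (π(i), π(i+1)) is a uniformly random ordered pair of distinct values from {1, …, 285}; by symmetry P[π(i) > π(i+1)] = 1/2.
By linearity: E[X] = 284 · (1/2) = (285 − 1) · (1/2) = 142 ≈ 142.000.

E[X] = 142 = 142.000.


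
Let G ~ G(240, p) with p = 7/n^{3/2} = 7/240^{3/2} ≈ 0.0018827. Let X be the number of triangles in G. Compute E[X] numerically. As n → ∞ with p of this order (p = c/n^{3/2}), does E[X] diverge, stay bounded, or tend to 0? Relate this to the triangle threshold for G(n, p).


Number of potential triangles: C(240, 3) = 2275280.
Each occurs with probability p³ ≈ (0.0018827)³ ≈ 6.67334430e-09.
By linearity: E[X] = C(240, 3)·p³ ≈ 2275280 · 6.67334430e-09 ≈ 0.015184.
Since α = 3/2 > 1, p = c/n^{3/2} = o(1/n) is below the triangle threshold p ~ 1/n. Asymptotically E[X] ~ (c³/6)·n^{3(1−α)} = (7³/6)·n^{-1.5} → 0, so by Markov's inequality G has no triangles w.h.p.

E[X] ≈ 0.015184; in regime p = Θ(1/n^{3/2}) E[X] tends to 0 (below the triangle threshold p ~ 1/n).


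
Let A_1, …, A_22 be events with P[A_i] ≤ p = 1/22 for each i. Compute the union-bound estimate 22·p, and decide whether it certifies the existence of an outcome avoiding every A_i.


Union bound: P[∪_{i=1}^{22} A_i] ≤ Σ_i P[A_i] ≤ 22·p = 22·(1/22) = 1.
Numerically: 1 ≈ 1.0000.
Is 1 < 1? NO.
Since the bound 1 is ≥ 1, the union bound is uninformative here; it does NOT by itself certify existence.

22·p = 1 ≈ 1.0000; existence NOT certified by the union bound.


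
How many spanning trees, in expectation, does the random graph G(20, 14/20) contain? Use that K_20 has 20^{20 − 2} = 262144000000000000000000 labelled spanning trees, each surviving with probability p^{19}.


K_20 has 20^{20 − 2} = 262144000000000000000000 labelled spanning trees.
For each such spanning tree H, let X_H = 1 if all 19 edges of H are present in G. Then P[X_H = 1] = p^{19} = (7/10)^{19} = 11398895185373143/10000000000000000000.
Summing the indicators: E[X] = Σ_H E[X_H] = 262144000000000000000000 · p^{19} = 262144000000000000000000 · 11398895185373143/10000000000000000000 = 1494075989737228599296/5.
Numerically: E[X] ≈ 2.988e+20.

E[X] = 262144000000000000000000 · (7/10)^{19} = 1494075989737228599296/5 ≈ 2.988e+20.


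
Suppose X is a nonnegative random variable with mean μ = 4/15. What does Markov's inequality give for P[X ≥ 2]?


μ = E[X] = 4/15, a = 2.
Markov: P[X ≥ 2] ≤ μ/a = (4/15)/2 = 2/15.
Numerically: ≈ 0.133333.
(Since a = 2 > μ = 0.266667, the bound 2/15 is < 1 and informative.)

P[X ≥ 2] ≤ 2/15 ≈ 0.133333.


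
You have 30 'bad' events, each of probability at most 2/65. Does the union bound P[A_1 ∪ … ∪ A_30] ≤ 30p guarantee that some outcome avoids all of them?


Union bound: P[∪_{i=1}^{30} A_i] ≤ Σ_i P[A_i] ≤ 30·p = 30·(2/65) = 12/13.
Numerically: 12/13 ≈ 0.923077.
Is 12/13 < 1? YES.
Since P[∪ A_i] ≤ 12/13 < 1, the complement has P[∩ A_i^c] ≥ 1 − 12/13 = 1/13 > 0, so some outcome avoids every A_i.

30·p = 12/13 ≈ 0.923077; existence CERTIFIED by the union bound.


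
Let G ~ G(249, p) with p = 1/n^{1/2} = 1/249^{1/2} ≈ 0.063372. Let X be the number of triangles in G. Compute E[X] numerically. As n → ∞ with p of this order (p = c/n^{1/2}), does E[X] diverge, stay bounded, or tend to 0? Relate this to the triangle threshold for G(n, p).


Number of potential triangles: C(249, 3) = 2542124.
Each occurs with probability p³ ≈ (0.063372)³ ≈ 2.5450773e-04.
By linearity: E[X] = C(249, 3)·p³ ≈ 2542124 · 2.5450773e-04 ≈ 646.99021.
Since α = 1/2 < 1, p = c/n^{1/2} ≫ 1/n is above the triangle threshold p ~ 1/n. Asymptotically E[X] ~ (c³/6)·n^{3(1−α)} = (1³/6)·n^{1.5} → ∞; triangles are abundant w.h.p.

E[X] ≈ 646.99021; in regime p = Θ(1/n^{1/2}) E[X] diverges (above the triangle threshold p ~ 1/n).


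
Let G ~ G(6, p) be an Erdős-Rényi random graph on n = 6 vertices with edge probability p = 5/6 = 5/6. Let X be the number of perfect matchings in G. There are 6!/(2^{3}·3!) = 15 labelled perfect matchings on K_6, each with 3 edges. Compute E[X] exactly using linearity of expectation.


K_6 has 6!/(2^{3}·3!) = 15 labelled perfect matchings.
For each such perfect matching H, let X_H = 1 if all 3 edges of H are present in G. Then P[X_H = 1] = p^{3} = (5/6)^{3} = 125/216.
By linearity of expectation: E[X] = Σ_H E[X_H] = 15 · p^{3} = 15 · 125/216 = 625/72.
Numerically: E[X] ≈ 8.68.

E[X] = 15 · (5/6)^{3} = 625/72 ≈ 8.68.


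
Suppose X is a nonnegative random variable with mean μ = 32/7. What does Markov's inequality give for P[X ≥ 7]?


μ = E[X] = 32/7, a = 7.
Markov: P[X ≥ 7] ≤ μ/a = (32/7)/7 = 32/49.
Numerically: ≈ 0.65306.
(Since a = 7 > μ = 4.57143, the bound 32/49 is < 1 and informative.)

P[X ≥ 7] ≤ 32/49 ≈ 0.65306.


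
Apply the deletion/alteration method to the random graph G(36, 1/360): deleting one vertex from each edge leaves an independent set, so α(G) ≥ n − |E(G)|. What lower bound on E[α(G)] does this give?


E[|E(G)|] = C(36, 2)·p = 630 · (1/360) = 7/4.
E[α(G)] ≥ n − E[|E(G)|] = 36 − 7/4 = 137/4.
Numerically: ≈ 34.250.
(This is only a lower bound; the true E[α(G)] may be larger.)

E[α(G)] ≥ 137/4 ≈ 34.250.


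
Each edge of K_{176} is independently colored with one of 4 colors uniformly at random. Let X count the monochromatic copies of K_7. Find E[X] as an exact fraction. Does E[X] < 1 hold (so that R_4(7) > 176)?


E[X] = C(176, 7) · 4^{1 − 21} = 919790691600 · 4^{−20} = 919790691600/1099511627776.
As a reduced fraction: E[X] = 57486918225/68719476736 ≈ 0.8365448.
Is E[X] < 1? YES.
Since E[X] < 1, there exists a 4-coloring of K_{176} with no monochromatic K_7; hence R_4(7) > 176.

E[X] = 57486918225/68719476736 ≈ 0.8365448; E[X] < 1, so R_4(7) > 176.


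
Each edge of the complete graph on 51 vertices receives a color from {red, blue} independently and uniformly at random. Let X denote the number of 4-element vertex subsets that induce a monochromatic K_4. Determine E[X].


Let X = Σ_S X_S over the C(51, 4) = 249900 subsets S of size 4, where X_S = 1 if the K_4 on S is monochromatic.
For a fixed S, the K_4 on S has C(4, 2) = 6 edges. P[all 6 edges red] = (1/2)^6, and likewise for blue, so P[monochromatic] = 2·(1/2)^6 = 2^{1 − 6} = 1/32.
By linearity: E[X] = C(51, 4) · 2^{1 − 6} = 249900 · 1/32 = 62475/8.
Numerically: E[X] ≈ 7809.375.

E[X] = C(51,4)·2^(1−C(4,2)) = 62475/8 ≈ 7809.375.


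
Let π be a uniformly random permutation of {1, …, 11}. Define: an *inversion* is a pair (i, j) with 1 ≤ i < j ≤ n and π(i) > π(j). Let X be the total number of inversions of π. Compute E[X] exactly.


Write X = Σ X_I over the C(11, 2) = 55 pairs i < j, with X_I the indicator of one inversion.
There are 55 indicators.
For each fixed pair i < j, the values π(i) and π(j) are two distinct elements of {1, …, 11} in uniformly random order; by symmetry P[π(i) > π(j)] = 1/2.
By linearity: E[X] = 55 · (1/2) = C(11, 2) · (1/2) = 55/2 = 55/2 ≈ 27.5000.

E[X] = 55/2 = 27.5000.


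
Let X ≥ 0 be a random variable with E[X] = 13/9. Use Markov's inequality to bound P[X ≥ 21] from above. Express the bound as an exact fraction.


μ = E[X] = 13/9, a = 21.
Markov: P[X ≥ 21] ≤ μ/a = (13/9)/21 = 13/189.
Numerically: ≈ 0.0688.
(Since a = 21 > μ = 1.4444, the bound 13/189 is < 1 and informative.)

P[X ≥ 21] ≤ 13/189 ≈ 0.0688.


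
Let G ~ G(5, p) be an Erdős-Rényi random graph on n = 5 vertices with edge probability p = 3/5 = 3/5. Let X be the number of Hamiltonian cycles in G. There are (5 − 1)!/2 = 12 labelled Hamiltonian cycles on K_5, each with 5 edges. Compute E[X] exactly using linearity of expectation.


K_5 has (5 − 1)!/2 = 12 labelled Hamiltonian cycles.
For each such Hamiltonian cycle H, let X_H = 1 if all 5 edges of H are present in G. Then P[X_H = 1] = p^{5} = (3/5)^{5} = 243/3125.
By linearity of expectation: E[X] = Σ_H E[X_H] = 12 · p^{5} = 12 · 243/3125 = 2916/3125.
Numerically: E[X] ≈ 0.933.

E[X] = 12 · (3/5)^{5} = 2916/3125 ≈ 0.933.


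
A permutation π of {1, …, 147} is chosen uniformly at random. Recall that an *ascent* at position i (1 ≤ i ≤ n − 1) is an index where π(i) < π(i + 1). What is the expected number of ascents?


Write X = Σ X_I over i = 1, …, 146, with X_I the indicator of one ascent.
There are 146 indicators.
For each fixed i, the pair (π(i), π(i+1)) is a uniformly random ordered pair of distinct values from {1, …, 147}; by symmetry P[π(i) < π(i+1)] = 1/2.
By linearity: E[X] = 146 · (1/2) = (147 − 1) · (1/2) = 73 ≈ 73.000.

E[X] = 73 = 73.000.


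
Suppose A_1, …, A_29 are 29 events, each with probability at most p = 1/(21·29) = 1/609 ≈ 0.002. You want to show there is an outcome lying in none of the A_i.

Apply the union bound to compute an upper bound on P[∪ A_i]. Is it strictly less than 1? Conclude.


Union bound: P[∪_{i=1}^{29} A_i] ≤ Σ_i P[A_i] ≤ 29·p = 29·(1/609) = 1/21.
Numerically: 1/21 ≈ 0.048.
Is 1/21 < 1? YES.
Since P[∪ A_i] ≤ 1/21 < 1, the complement has P[∩ A_i^c] ≥ 1 − 1/21 = 20/21 > 0, so some outcome avoids every A_i.

29·p = 1/21 ≈ 0.048; existence CERTIFIED by the union bound.


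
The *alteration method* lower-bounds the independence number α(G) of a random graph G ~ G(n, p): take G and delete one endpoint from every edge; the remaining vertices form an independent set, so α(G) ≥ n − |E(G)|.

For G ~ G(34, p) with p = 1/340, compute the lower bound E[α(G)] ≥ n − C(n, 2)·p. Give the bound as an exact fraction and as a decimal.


E[|E(G)|] = C(34, 2)·p = 561 · (1/340) = 33/20.
E[α(G)] ≥ n − E[|E(G)|] = 34 − 33/20 = 647/20.
Numerically: ≈ 32.350.
(This is only a lower bound; the true E[α(G)] may be larger.)

E[α(G)] ≥ 647/20 ≈ 32.350.


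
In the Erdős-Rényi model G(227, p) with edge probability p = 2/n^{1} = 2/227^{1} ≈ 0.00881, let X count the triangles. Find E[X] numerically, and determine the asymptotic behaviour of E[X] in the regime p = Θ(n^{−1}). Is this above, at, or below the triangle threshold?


Number of potential triangles: C(227, 3) = 1923825.
Each occurs with probability p³ ≈ (0.00881)³ ≈ 6.83931e-07.
By linearity: E[X] = C(227, 3)·p³ ≈ 1923825 · 6.83931e-07 ≈ 1.316.
Here α = 1, so p = 2/n is exactly at the triangle threshold p ~ 1/n. Asymptotically E[X] → c³/6 = 2³/6 = 4/3 ≈ 1.333, a bounded constant. In this regime the triangle count is asymptotically Poisson(c³/6).

E[X] ≈ 1.316; in regime p = Θ(1/n^{1}) E[X] stays bounded (at the triangle threshold p ~ 1/n).


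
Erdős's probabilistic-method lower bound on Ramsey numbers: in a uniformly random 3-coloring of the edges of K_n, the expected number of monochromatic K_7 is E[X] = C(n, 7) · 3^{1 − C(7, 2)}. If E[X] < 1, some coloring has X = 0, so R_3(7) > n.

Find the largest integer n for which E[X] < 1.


We need C(n, 7) · 3^{1 − 21} < 1, i.e. C(n, 7) < 3^{21 − 1} = 3486784401.
Check values of n near the boundary:
  n = 75: C(75, 7) = 1984829850; 1984829850 < 3486784401? YES
  n = 76: C(76, 7) = 2186189400; 2186189400 < 3486784401? YES
  n = 77: C(77, 7) = 2404808340; 2404808340 < 3486784401? YES
  n = 78: C(78, 7) = 2641902120; 2641902120 < 3486784401? YES
  n = 79: C(79, 7) = 2898753715; 2898753715 < 3486784401? YES
  n = 80: C(80, 7) = 3176716400; 3176716400 < 3486784401? YES
  n = 81: C(81, 7) = 3477216600; 3477216600 < 3486784401? YES
  n = 82: C(82, 7) = 3801756816; 3801756816 < 3486784401? NO
The largest n with C(n, 7) < 3486784401 is n = 81 (where E[X] = 42928600/43046721 ≈ 0.99726). Hence R_3(7) > 81, i.e. R_3(7) ≥ 82.

Largest n = 81; hence R_3(7) > 81.


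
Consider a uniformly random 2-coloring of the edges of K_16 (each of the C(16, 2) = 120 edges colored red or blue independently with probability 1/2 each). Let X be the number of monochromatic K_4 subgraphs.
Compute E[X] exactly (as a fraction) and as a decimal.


Let X = Σ_S X_S over the C(16, 4) = 1820 subsets S of size 4, where X_S = 1 if the K_4 on S is monochromatic.
For a fixed S, the K_4 on S has C(4, 2) = 6 edges. P[all 6 edges red] = (1/2)^6, and likewise for blue, so P[monochromatic] = 2·(1/2)^6 = 2^{1 − 6} = 1/32.
By linearity of expectation: E[X] = C(16, 4) · 2^{1 − 6} = 1820 · 1/32 = 455/8.
Numerically: E[X] ≈ 56.875000.

E[X] = C(16,4)·2^(1−C(4,2)) = 455/8 ≈ 56.875000.


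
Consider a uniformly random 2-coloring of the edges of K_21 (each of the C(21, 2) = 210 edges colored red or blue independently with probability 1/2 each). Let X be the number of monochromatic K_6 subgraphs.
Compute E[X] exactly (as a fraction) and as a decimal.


Let X = Σ_S X_S over the C(21, 6) = 54264 subsets S of size 6, where X_S = 1 if the K_6 on S is monochromatic.
For a fixed S, the K_6 on S has C(6, 2) = 15 edges. P[all 15 edges red] = (1/2)^15, and likewise for blue, so P[monochromatic] = 2·(1/2)^15 = 2^{1 − 15} = 1/16384.
Summing: E[X] = C(21, 6) · 2^{1 − 15} = 54264 · 1/16384 = 6783/2048.
Numerically: E[X] ≈ 3.3120.

E[X] = C(21,6)·2^(1−C(6,2)) = 6783/2048 ≈ 3.3120.


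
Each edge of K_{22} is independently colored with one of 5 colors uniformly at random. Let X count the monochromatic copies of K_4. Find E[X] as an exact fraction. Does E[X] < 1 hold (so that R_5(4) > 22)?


E[X] = C(22, 4) · 5^{1 − 6} = 7315 · 5^{−5} = 7315/3125.
As a reduced fraction: E[X] = 1463/625 ≈ 2.3408.
Is E[X] < 1? NO.
Since E[X] ≥ 1, the first-moment bound is inconclusive at n = 22; it does NOT by itself certify R_5(4) > 22.

E[X] = 1463/625 ≈ 2.3408; E[X] ≥ 1; first-moment method inconclusive here.


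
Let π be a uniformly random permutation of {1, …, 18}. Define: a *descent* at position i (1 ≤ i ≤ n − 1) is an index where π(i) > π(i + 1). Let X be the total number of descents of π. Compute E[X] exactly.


Write X = Σ X_I over i = 1, …, 17, with X_I the indicator of one descent.
There are 17 indicators.
For each fixed i, the pair (π(i), π(i+1)) is a uniformly random ordered pair of distinct values from {1, …, 18}; by symmetry P[π(i) > π(i+1)] = 1/2.
By linearity: E[X] = 17 · (1/2) = (18 − 1) · (1/2) = 17/2 ≈ 8.500000.

E[X] = 17/2 = 8.500000.


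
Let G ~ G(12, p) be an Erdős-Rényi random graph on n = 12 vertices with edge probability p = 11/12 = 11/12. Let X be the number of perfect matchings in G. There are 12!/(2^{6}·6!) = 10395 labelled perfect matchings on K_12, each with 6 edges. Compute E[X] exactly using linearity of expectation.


K_12 has 12!/(2^{6}·6!) = 10395 labelled perfect matchings.
For each such perfect matching H, let X_H = 1 if all 6 edges of H are present in G. Then P[X_H = 1] = p^{6} = (11/12)^{6} = 1771561/2985984.
By linearity: E[X] = Σ_H E[X_H] = 10395 · p^{6} = 10395 · 1771561/2985984 = 682050985/110592.
Numerically: E[X] ≈ 6167.27.

E[X] = 10395 · (11/12)^{6} = 682050985/110592 ≈ 6167.27.


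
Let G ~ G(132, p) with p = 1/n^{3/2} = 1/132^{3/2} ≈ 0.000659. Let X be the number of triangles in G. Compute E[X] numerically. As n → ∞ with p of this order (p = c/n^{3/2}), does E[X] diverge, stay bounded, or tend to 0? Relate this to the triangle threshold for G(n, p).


Number of potential triangles: C(132, 3) = 374660.
Each occurs with probability p³ ≈ (0.000659)³ ≈ 2.86693e-10.
By linearity: E[X] = C(132, 3)·p³ ≈ 374660 · 2.86693e-10 ≈ 0.000.
Since α = 3/2 > 1, p = c/n^{3/2} = o(1/n) is below the triangle threshold p ~ 1/n. Asymptotically E[X] ~ (c³/6)·n^{3(1−α)} = (1³/6)·n^{-1.5} → 0, so by Markov's inequality G has no triangles w.h.p.

E[X] ≈ 0.000; in regime p = Θ(1/n^{3/2}) E[X] tends to 0 (below the triangle threshold p ~ 1/n).


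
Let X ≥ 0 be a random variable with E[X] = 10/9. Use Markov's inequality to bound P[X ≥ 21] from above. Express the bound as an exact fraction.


μ = E[X] = 10/9, a = 21.
Markov: P[X ≥ 21] ≤ μ/a = (10/9)/21 = 10/189.
Numerically: ≈ 0.052910.
(Since a = 21 > μ = 1.111111, the bound 10/189 is < 1 and informative.)

P[X ≥ 21] ≤ 10/189 ≈ 0.052910.


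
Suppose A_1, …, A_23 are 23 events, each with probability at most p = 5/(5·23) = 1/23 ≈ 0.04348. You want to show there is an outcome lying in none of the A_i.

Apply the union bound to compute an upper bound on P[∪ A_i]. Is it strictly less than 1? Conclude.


Union bound: P[∪_{i=1}^{23} A_i] ≤ Σ_i P[A_i] ≤ 23·p = 23·(1/23) = 1.
Numerically: 1 ≈ 1.00000.
Is 1 < 1? NO.
Since the bound 1 is ≥ 1, the union bound is uninformative here; it does NOT by itself certify existence.

23·p = 1 ≈ 1.00000; existence NOT certified by the union bound.


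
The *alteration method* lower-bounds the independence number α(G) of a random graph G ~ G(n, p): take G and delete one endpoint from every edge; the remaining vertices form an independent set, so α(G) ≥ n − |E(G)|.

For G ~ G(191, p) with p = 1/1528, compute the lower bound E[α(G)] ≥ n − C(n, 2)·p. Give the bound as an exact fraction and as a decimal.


E[|E(G)|] = C(191, 2)·p = 18145 · (1/1528) = 95/8.
E[α(G)] ≥ n − E[|E(G)|] = 191 − 95/8 = 1433/8.
Numerically: ≈ 179.125.
(This is only a lower bound; the true E[α(G)] may be larger.)

E[α(G)] ≥ 1433/8 ≈ 179.125.


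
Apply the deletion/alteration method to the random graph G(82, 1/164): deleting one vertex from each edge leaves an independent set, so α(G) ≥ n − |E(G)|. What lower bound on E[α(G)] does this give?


E[|E(G)|] = C(82, 2)·p = 3321 · (1/164) = 81/4.
E[α(G)] ≥ n − E[|E(G)|] = 82 − 81/4 = 247/4.
Numerically: ≈ 61.750000.
(This is only a lower bound; the true E[α(G)] may be larger.)

E[α(G)] ≥ 247/4 ≈ 61.750000.


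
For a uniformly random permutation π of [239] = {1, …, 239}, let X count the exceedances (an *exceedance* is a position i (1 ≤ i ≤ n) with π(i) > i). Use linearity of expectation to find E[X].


Write X = Σ_{i=1}^{239} X_i, where X_i = 1_{π(i) > i}.
For each fixed i, π(i) is uniform over {1, …, 239} (marginal of a uniform permutation), so P[π(i) > i] = (n − i)/n. Summing: Σ_{i=1}^{239} (n − i)/n = (0 + 1 + … + 238)/239 = 239(239 − 1)/(2·239) = (239 − 1)/2.
Hence E[X] = Σ_{i=1}^{239} (239 − i)/239 = 119 ≈ 119.00000.

E[X] = 119 = 119.00000.
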